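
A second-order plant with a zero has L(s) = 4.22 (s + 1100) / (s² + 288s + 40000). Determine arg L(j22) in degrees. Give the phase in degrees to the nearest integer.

-8 deg

∠(j22 + 1100) = arctan(22/1100) = 1.15°
∠[(j22)² + 288(j22) + 40000] = ∠[39516 + j6336] = 9.11°
∠L(j22) = 1.15° − 9.11° = -7.96°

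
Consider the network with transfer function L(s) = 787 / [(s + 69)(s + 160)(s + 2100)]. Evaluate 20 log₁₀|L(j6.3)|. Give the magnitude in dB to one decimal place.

-89.4 dB

|j6.3 + 69| = √(6.3² + 69²) = 69.29
|j6.3 + 160| = √(6.3² + 160²) = 160.1
|j6.3 + 2100| = √(6.3² + 2100²) = 2100
|L(j6.3)| = 787 / (69.29 × 160.1 × 2100) = 3.3779e-05
20 log₁₀(3.3779e-05) = -89.43 dB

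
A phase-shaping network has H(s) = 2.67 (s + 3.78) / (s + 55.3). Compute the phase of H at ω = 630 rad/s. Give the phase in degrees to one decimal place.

∠(j630 + 3.78) = arctan(630/3.78) = 89.66°
∠(j630 + 55.3) = arctan(630/55.3) = 84.98°
∠H(j630) = 89.66° − 84.98° = 4.67°

4.7°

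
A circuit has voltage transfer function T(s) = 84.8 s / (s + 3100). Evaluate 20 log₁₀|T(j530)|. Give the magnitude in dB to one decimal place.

23.1 dB

|j530| = 530
|j530 + 3100| = √(530² + 3100²) = 3145
|T(j530)| = 84.8 × 530 / 3145 = 14.291
20 log₁₀(14.291) = 23.10 dB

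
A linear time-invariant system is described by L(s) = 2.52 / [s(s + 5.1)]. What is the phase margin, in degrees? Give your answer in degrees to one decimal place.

84.5 deg

Gain crossover: |L(jω)| = 1 at ω ≈ 0.492 rad s⁻¹.
∠L(j0.492) = −90° − arctan(0.492/5.1) ≈ -95.51°
PM = 180° + (-95.51°) = 84.49°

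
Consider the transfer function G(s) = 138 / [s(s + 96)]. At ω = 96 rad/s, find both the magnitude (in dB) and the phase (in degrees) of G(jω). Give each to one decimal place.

|G| = -39.5 dB, ∠G = -135.0 deg

|j96 + 96| = √(96² + 96²) = 135.8
|j96| = 96
|G(j96)| = 138 / (135.8 × 96) = 0.010588
20 log₁₀(0.010588) = -39.50 dB
∠(j96 + 96) = arctan(96/96) = 45.00°
∠(j96) = 90.00°
∠G(j96) = − (45.00° + 90.00°) = -135.00°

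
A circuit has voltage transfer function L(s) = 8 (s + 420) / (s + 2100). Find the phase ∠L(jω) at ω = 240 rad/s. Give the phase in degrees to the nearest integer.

23°

∠(j240 + 420) = arctan(240/420) = 29.74°
∠(j240 + 2100) = arctan(240/2100) = 6.52°
∠L(j240) = 29.74° − 6.52° = 23.23°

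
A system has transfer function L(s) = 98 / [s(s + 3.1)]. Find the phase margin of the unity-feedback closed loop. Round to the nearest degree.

Gain crossover: |L(jω)| = 1 at ω ≈ 9.66 rad/s.
∠L(j9.66) = −90° − arctan(9.66/3.1) ≈ -162.21°
PM = 180° + (-162.21°) = 17.79°

18 deg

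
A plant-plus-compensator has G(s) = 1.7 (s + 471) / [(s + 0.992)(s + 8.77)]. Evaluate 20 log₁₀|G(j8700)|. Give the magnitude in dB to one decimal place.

|j8700 + 471| = √(8700² + 471²) = 8713
|j8700 + 0.992| = √(8700² + 0.992²) = 8700
|j8700 + 8.77| = √(8700² + 8.77²) = 8700
|G(j8700)| = 1.7 × 8713 / (8700 × 8700) = 0.00019569
20 log₁₀(0.00019569) = -74.17 dB

-74.2 dB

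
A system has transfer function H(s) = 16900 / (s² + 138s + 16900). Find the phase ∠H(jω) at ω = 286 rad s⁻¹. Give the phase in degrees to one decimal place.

-148.7°

∠[(j286)² + 138(j286) + 16900] = ∠[-64896 + j39468] = 148.69°
∠H(j286) = −148.69° = -148.69°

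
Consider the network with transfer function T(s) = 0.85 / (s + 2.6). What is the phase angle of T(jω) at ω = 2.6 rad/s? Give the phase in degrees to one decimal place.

∠(j2.6 + 2.6) = arctan(2.6/2.6) = 45.00°
∠T(j2.6) = −45.00° = -45.00°

-45.0°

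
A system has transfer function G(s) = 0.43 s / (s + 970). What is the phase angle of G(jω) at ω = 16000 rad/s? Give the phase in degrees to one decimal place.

∠(j16000) = 90.00°
∠(j16000 + 970) = arctan(16000/970) = 86.53°
∠G(j16000) = 90.00° − 86.53° = 3.47°

3.5°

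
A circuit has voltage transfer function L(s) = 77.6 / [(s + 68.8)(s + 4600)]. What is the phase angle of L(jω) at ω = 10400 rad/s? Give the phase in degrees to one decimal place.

-155.8°

∠(j10400 + 68.8) = arctan(10400/68.8) = 89.62°
∠(j10400 + 4600) = arctan(10400/4600) = 66.14°
∠L(j10400) = − (89.62° + 66.14°) = -155.76°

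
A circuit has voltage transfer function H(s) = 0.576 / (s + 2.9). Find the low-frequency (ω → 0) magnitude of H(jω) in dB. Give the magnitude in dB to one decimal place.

H(0) = 0.576 / 2.9 = 0.19862
20 log₁₀(0.19862) = -14.04 dB

-14.0 dB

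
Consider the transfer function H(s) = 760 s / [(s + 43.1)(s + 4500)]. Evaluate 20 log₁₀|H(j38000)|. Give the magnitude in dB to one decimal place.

|j38000| = 3.8e+04
|j38000 + 43.1| = √(38000² + 43.1²) = 3.8e+04
|j38000 + 4500| = √(38000² + 4500²) = 3.827e+04
|H(j38000)| = 760 × 3.8e+04 / (3.8e+04 × 3.827e+04) = 0.019861
20 log₁₀(0.019861) = -34.04 dB

-34.0 dB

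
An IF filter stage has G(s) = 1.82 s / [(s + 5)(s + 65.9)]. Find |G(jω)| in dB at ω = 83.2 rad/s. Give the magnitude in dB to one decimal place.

-35.3 dB

|j83.2| = 83.2
|j83.2 + 5| = √(83.2² + 5²) = 83.35
|j83.2 + 65.9| = √(83.2² + 65.9²) = 106.1
|G(j83.2)| = 1.82 × 83.2 / (83.35 × 106.1) = 0.017117
20 log₁₀(0.017117) = -35.33 dB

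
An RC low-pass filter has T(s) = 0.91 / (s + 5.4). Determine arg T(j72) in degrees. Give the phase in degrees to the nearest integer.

∠(j72 + 5.4) = arctan(72/5.4) = 85.71°
∠T(j72) = −85.71° = -85.71°

-86°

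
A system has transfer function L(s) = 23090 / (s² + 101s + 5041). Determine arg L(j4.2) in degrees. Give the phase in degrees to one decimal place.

∠[(j4.2)² + 101(j4.2) + 5041] = ∠[5023.4 + j424.2] = 4.83°
∠L(j4.2) = −4.83° = -4.83°

-4.8°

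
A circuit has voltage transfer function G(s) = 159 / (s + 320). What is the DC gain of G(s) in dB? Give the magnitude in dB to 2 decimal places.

G(0) = 159 / 320 = 0.49688
20 log₁₀(0.49688) = -6.075 dB

-6.08 dB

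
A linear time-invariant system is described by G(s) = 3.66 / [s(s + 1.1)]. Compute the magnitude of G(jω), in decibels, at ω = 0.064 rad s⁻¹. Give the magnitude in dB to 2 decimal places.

34.30 dB

|j0.064 + 1.1| = √(0.064² + 1.1²) = 1.102
|j0.064| = 0.064
|G(j0.064)| = 3.66 / (1.102 × 0.064) = 51.901
20 log₁₀(51.901) = 34.303 dB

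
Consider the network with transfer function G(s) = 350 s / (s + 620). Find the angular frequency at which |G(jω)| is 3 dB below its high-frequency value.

For a single-pole high-pass, the −3 dB point is at the pole: ω = 620 rad s⁻¹.

620 rad s⁻¹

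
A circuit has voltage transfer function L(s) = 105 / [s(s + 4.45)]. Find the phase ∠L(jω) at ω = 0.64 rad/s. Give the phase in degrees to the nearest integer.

∠(j0.64 + 4.45) = arctan(0.64/4.45) = 8.18°
∠(j0.64) = 90.00°
∠L(j0.64) = − (8.18° + 90.00°) = -98.18°

-98 deg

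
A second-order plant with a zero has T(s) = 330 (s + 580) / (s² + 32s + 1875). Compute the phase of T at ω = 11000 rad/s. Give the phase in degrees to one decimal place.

-92.9 deg

∠(j11000 + 580) = arctan(11000/580) = 86.98°
∠[(j11000)² + 32(j11000) + 1875] = ∠[-1.21e+08 + j3.52e+05] = 179.83°
∠T(j11000) = 86.98° − 179.83° = -92.85°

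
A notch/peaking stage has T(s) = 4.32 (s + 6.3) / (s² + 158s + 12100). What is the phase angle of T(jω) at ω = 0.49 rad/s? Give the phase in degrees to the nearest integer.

4°

∠(j0.49 + 6.3) = arctan(0.49/6.3) = 4.45°
∠[(j0.49)² + 158(j0.49) + 12100] = ∠[12100 + j77.42] = 0.37°
∠T(j0.49) = 4.45° − 0.37° = 4.08°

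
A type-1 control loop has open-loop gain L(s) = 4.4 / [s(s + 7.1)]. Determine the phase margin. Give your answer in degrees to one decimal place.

85.0°

Gain crossover: |L(jω)| = 1 at ω ≈ 0.617 rad/s.
∠L(j0.617) = −90° − arctan(0.617/7.1) ≈ -94.97°
PM = 180° + (-94.97°) = 85.03°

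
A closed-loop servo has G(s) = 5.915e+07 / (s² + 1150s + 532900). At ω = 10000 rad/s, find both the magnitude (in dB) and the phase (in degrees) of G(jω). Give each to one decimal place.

|G| = -4.6 dB, ∠G = -173.4°

|(j10000)² + 1150(j10000) + 532900| = |-9.9467e+07 + j1.15e+07| = 1.001e+08
|G(j10000)| = 5.915e+07 / 1.001e+08 = 0.59073
20 log₁₀(0.59073) = -4.57 dB
∠[(j10000)² + 1150(j10000) + 532900] = ∠[-9.9467e+07 + j1.15e+07] = 173.40°
∠G(j10000) = −173.40° = -173.40°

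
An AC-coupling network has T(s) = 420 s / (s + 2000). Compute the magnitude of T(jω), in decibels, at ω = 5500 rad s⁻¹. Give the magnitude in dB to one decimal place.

51.9 dB

|j5500| = 5500
|j5500 + 2000| = √(5500² + 2000²) = 5852
|T(j5500)| = 420 × 5500 / 5852 = 394.71
20 log₁₀(394.71) = 51.93 dB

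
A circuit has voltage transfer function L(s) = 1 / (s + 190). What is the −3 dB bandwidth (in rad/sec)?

190 rad/sec

For a single-pole low-pass, the −3 dB point is at the pole: ω = 190 rad/sec.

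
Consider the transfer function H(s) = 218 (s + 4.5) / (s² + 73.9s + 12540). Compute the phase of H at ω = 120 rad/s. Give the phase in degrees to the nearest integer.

-14 deg

∠(j120 + 4.5) = arctan(120/4.5) = 87.85°
∠[(j120)² + 73.9(j120) + 12540] = ∠[-1860 + j8868] = 101.85°
∠H(j120) = 87.85° − 101.85° = -13.99°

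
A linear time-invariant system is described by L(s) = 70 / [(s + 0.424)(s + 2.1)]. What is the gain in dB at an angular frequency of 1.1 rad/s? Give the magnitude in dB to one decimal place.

|j1.1 + 0.424| = √(1.1² + 0.424²) = 1.179
|j1.1 + 2.1| = √(1.1² + 2.1²) = 2.371
|L(j1.1)| = 70 / (1.179 × 2.371) = 25.047
20 log₁₀(25.047) = 27.98 dB

28.0 dB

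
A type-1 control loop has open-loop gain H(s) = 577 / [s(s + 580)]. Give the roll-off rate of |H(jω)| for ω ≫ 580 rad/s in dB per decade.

-40 dB/decade

With 0 zeros and 2 poles, the high-frequency asymptotic slope is 20 × (0 − 2) = -40 dB/decade.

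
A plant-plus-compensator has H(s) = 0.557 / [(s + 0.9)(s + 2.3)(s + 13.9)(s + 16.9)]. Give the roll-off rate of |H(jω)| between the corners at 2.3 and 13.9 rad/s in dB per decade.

-40 dB/decade

In this band the factors already past their corner are: pole at 0.9, pole at 2.3; net slope = -40 dB/decade.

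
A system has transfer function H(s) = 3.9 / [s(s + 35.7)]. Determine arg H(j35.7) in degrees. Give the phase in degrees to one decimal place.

∠(j35.7 + 35.7) = arctan(35.7/35.7) = 45.00°
∠(j35.7) = 90.00°
∠H(j35.7) = − (45.00° + 90.00°) = -135.00°

-135.0°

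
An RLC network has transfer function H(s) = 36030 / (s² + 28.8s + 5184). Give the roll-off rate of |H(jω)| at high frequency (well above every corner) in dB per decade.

With 0 zeros and 2 poles, the high-frequency asymptotic slope is 20 × (0 − 2) = -40 dB/decade.

-40 dB/decade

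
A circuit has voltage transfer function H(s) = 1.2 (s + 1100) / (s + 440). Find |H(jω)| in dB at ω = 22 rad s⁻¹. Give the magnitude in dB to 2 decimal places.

|j22 + 1100| = √(22² + 1100²) = 1100
|j22 + 440| = √(22² + 440²) = 440.5
|H(j22)| = 1.2 × 1100 / 440.5 = 2.9969
20 log₁₀(2.9969) = 9.533 dB

9.53 dB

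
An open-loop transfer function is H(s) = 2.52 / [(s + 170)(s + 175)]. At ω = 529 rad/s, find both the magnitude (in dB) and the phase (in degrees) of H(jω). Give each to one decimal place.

|H| = -101.8 dB, ∠H = -143.9°

|j529 + 170| = √(529² + 170²) = 555.6
|j529 + 175| = √(529² + 175²) = 557.2
|H(j529)| = 2.52 / (555.6 × 557.2) = 8.1395e-06
20 log₁₀(8.1395e-06) = -101.79 dB
∠(j529 + 170) = arctan(529/170) = 72.18°
∠(j529 + 175) = arctan(529/175) = 71.70°
∠H(j529) = − (72.18° + 71.70°) = -143.88°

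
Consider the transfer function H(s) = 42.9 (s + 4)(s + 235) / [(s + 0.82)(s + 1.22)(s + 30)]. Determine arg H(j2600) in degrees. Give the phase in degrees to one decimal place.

∠(j2600 + 4) = arctan(2600/4) = 89.91°
∠(j2600 + 235) = arctan(2600/235) = 84.84°
∠(j2600 + 0.82) = arctan(2600/0.82) = 89.98°
∠(j2600 + 1.22) = arctan(2600/1.22) = 89.97°
∠(j2600 + 30) = arctan(2600/30) = 89.34°
∠H(j2600) = 89.91° + 84.84° − (89.98° + 89.97° + 89.34°) = -94.55°

-94.5°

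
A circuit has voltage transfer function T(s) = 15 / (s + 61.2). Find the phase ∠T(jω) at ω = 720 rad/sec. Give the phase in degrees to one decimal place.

∠(j720 + 61.2) = arctan(720/61.2) = 85.14°
∠T(j720) = −85.14° = -85.14°

-85.1°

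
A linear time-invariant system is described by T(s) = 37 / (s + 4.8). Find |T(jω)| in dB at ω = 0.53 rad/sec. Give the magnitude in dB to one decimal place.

17.7 dB

|j0.53 + 4.8| = √(0.53² + 4.8²) = 4.829
|T(j0.53)| = 37 / 4.829 = 7.6618
20 log₁₀(7.6618) = 17.69 dB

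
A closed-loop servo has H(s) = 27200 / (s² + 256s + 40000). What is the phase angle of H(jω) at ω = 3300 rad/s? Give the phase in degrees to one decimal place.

-175.5 deg

∠[(j3300)² + 256(j3300) + 40000] = ∠[-1.085e+07 + j8.448e+05] = 175.55°
∠H(j3300) = −175.55° = -175.55°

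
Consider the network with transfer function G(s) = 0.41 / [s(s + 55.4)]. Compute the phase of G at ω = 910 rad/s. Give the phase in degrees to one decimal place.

∠(j910 + 55.4) = arctan(910/55.4) = 86.52°
∠(j910) = 90.00°
∠G(j910) = − (86.52° + 90.00°) = -176.52°

-176.5°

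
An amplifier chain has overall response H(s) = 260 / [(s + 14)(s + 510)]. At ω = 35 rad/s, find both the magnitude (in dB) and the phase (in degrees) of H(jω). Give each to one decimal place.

|H| = -37.4 dB, ∠H = -72.1°

|j35 + 14| = √(35² + 14²) = 37.7
|j35 + 510| = √(35² + 510²) = 511.2
|H(j35)| = 260 / (37.7 × 511.2) = 0.013492
20 log₁₀(0.013492) = -37.40 dB
∠(j35 + 14) = arctan(35/14) = 68.20°
∠(j35 + 510) = arctan(35/510) = 3.93°
∠H(j35) = − (68.20° + 3.93°) = -72.12°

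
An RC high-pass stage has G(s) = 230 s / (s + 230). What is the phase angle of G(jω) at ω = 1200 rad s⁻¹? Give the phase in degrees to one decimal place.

∠(j1200) = 90.00°
∠(j1200 + 230) = arctan(1200/230) = 79.15°
∠G(j1200) = 90.00° − 79.15° = 10.85°

10.9°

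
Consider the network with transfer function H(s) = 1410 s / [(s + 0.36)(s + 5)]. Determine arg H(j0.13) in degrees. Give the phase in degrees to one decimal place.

68.7°

∠(j0.13) = 90.00°
∠(j0.13 + 0.36) = arctan(0.13/0.36) = 19.86°
∠(j0.13 + 5) = arctan(0.13/5) = 1.49°
∠H(j0.13) = 90.00° − (19.86° + 1.49°) = 68.66°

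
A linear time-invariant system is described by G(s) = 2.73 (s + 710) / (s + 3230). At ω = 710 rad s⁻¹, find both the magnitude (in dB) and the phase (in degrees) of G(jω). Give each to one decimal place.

|G| = -1.6 dB, ∠G = 32.6°

|j710 + 710| = √(710² + 710²) = 1004
|j710 + 3230| = √(710² + 3230²) = 3307
|G(j710)| = 2.73 × 1004 / 3307 = 0.82887
20 log₁₀(0.82887) = -1.63 dB
∠(j710 + 710) = arctan(710/710) = 45.00°
∠(j710 + 3230) = arctan(710/3230) = 12.40°
∠G(j710) = 45.00° − 12.40° = 32.60°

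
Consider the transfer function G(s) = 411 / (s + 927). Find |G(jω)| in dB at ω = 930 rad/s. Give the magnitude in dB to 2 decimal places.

|j930 + 927| = √(930² + 927²) = 1313
|G(j930)| = 411 / 1313 = 0.313
20 log₁₀(0.313) = -10.089 dB

-10.09 dB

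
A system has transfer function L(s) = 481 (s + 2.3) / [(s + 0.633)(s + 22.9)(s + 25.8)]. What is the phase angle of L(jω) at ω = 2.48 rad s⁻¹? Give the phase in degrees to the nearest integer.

∠(j2.48 + 2.3) = arctan(2.48/2.3) = 47.16°
∠(j2.48 + 0.633) = arctan(2.48/0.633) = 75.68°
∠(j2.48 + 22.9) = arctan(2.48/22.9) = 6.18°
∠(j2.48 + 25.8) = arctan(2.48/25.8) = 5.49°
∠L(j2.48) = 47.16° − (75.68° + 6.18° + 5.49°) = -40.20°

-40°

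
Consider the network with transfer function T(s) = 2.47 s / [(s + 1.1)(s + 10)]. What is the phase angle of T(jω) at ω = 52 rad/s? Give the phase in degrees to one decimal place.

-77.9 deg

∠(j52) = 90.00°
∠(j52 + 1.1) = arctan(52/1.1) = 88.79°
∠(j52 + 10) = arctan(52/10) = 79.11°
∠T(j52) = 90.00° − (88.79° + 79.11°) = -77.90°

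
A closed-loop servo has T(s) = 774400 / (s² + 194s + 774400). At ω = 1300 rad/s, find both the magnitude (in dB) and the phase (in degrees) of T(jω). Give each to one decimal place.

|(j1300)² + 194(j1300) + 774400| = |-9.156e+05 + j2.522e+05| = 9.497e+05
|T(j1300)| = 774400 / 9.497e+05 = 0.81542
20 log₁₀(0.81542) = -1.77 dB
∠[(j1300)² + 194(j1300) + 774400] = ∠[-9.156e+05 + j2.522e+05] = 164.60°
∠T(j1300) = −164.60° = -164.60°

|T| = -1.8 dB, ∠T = -164.6 deg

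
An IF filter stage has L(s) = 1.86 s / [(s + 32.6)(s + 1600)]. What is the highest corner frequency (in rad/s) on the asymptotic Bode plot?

1600 rad/s

Break frequencies occur at each pole and zero magnitude: 32.6 rad/s, 1600 rad/s.
The highest is 1600 rad/s.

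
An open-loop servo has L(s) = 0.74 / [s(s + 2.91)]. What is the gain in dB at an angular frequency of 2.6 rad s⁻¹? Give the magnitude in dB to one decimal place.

-22.7 dB

|j2.6 + 2.91| = √(2.6² + 2.91²) = 3.902
|j2.6| = 2.6
|L(j2.6)| = 0.74 / (3.902 × 2.6) = 0.072935
20 log₁₀(0.072935) = -22.74 dB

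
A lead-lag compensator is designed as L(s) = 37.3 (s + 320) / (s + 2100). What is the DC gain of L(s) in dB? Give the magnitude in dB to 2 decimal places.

15.09 dB

L(0) = 37.3 × 320 / 2100 = 5.6838
20 log₁₀(5.6838) = 15.093 dB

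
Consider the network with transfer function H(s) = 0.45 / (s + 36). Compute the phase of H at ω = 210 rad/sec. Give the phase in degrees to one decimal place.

∠(j210 + 36) = arctan(210/36) = 80.27°
∠H(j210) = −80.27° = -80.27°

-80.3°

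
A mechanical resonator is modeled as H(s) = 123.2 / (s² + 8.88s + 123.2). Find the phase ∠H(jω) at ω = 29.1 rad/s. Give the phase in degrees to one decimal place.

∠[(j29.1)² + 8.88(j29.1) + 123.2] = ∠[-723.61 + j258.41] = 160.35°
∠H(j29.1) = −160.35° = -160.35°

-160.3 deg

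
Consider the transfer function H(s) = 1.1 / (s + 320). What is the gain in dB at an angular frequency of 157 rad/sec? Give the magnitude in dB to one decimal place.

|j157 + 320| = √(157² + 320²) = 356.4
|H(j157)| = 1.1 / 356.4 = 0.0030861
20 log₁₀(0.0030861) = -50.21 dB

-50.2 dB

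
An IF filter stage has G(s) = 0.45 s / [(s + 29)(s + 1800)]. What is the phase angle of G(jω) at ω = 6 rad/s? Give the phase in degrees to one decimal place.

∠(j6) = 90.00°
∠(j6 + 29) = arctan(6/29) = 11.69°
∠(j6 + 1800) = arctan(6/1800) = 0.19°
∠G(j6) = 90.00° − (11.69° + 0.19°) = 78.12°

78.1°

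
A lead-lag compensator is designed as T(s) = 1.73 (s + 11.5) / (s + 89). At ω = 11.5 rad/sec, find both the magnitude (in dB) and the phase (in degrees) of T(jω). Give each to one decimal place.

|T| = -10.1 dB, ∠T = 37.6°

|j11.5 + 11.5| = √(11.5² + 11.5²) = 16.26
|j11.5 + 89| = √(11.5² + 89²) = 89.74
|T(j11.5)| = 1.73 × 16.26 / 89.74 = 0.31353
20 log₁₀(0.31353) = -10.07 dB
∠(j11.5 + 11.5) = arctan(11.5/11.5) = 45.00°
∠(j11.5 + 89) = arctan(11.5/89) = 7.36°
∠T(j11.5) = 45.00° − 7.36° = 37.64°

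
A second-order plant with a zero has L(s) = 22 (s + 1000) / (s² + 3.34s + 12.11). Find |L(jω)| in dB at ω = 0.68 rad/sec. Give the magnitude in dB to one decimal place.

|j0.68 + 1000| = √(0.68² + 1000²) = 1000
|(j0.68)² + 3.34(j0.68) + 12.11| = |11.648 + j2.2712| = 11.87
|L(j0.68)| = 22 × 1000 / 11.87 = 1853.9
20 log₁₀(1853.9) = 65.36 dB

65.4 dB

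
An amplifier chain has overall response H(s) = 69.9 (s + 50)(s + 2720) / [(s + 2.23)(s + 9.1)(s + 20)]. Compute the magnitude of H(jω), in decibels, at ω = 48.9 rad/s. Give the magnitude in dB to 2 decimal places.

40.29 dB

|j48.9 + 50| = √(48.9² + 50²) = 69.94
|j48.9 + 2720| = √(48.9² + 2720²) = 2720
|j48.9 + 2.23| = √(48.9² + 2.23²) = 48.95
|j48.9 + 9.1| = √(48.9² + 9.1²) = 49.74
|j48.9 + 20| = √(48.9² + 20²) = 52.83
|H(j48.9)| = 69.9 × 69.94 × 2720 / (48.95 × 49.74 × 52.83) = 103.39
20 log₁₀(103.39) = 40.289 dB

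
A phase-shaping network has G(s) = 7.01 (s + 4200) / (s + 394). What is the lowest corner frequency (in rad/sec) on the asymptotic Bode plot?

394 rad/sec

Break frequencies occur at each pole and zero magnitude: 394 rad/sec, 4200 rad/sec.
The lowest is 394 rad/sec.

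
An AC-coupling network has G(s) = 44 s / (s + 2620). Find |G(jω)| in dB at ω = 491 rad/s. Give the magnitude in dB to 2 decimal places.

|j491| = 491
|j491 + 2620| = √(491² + 2620²) = 2666
|G(j491)| = 44 × 491 / 2666 = 8.1047
20 log₁₀(8.1047) = 18.175 dB

18.17 dB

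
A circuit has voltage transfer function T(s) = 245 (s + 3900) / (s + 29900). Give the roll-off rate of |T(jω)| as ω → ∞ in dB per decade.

With 1 zero and 1 pole, the high-frequency asymptotic slope is 20 × (1 − 1) = 0 dB/decade.

0 dB/decade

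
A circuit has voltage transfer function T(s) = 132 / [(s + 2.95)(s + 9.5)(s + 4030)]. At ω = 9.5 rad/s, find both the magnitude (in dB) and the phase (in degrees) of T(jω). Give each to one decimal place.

|j9.5 + 2.95| = √(9.5² + 2.95²) = 9.947
|j9.5 + 9.5| = √(9.5² + 9.5²) = 13.44
|j9.5 + 4030| = √(9.5² + 4030²) = 4030
|T(j9.5)| = 132 / (9.947 × 13.44 × 4030) = 0.00024508
20 log₁₀(0.00024508) = -72.21 dB
∠(j9.5 + 2.95) = arctan(9.5/2.95) = 72.75°
∠(j9.5 + 9.5) = arctan(9.5/9.5) = 45.00°
∠(j9.5 + 4030) = arctan(9.5/4030) = 0.14°
∠T(j9.5) = − (72.75° + 45.00° + 0.14°) = -117.88°

|T| = -72.2 dB, ∠T = -117.9°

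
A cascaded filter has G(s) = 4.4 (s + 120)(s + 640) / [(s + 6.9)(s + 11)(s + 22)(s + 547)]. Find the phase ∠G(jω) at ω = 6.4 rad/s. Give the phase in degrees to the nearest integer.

∠(j6.4 + 120) = arctan(6.4/120) = 3.05°
∠(j6.4 + 640) = arctan(6.4/640) = 0.57°
∠(j6.4 + 6.9) = arctan(6.4/6.9) = 42.85°
∠(j6.4 + 11) = arctan(6.4/11) = 30.19°
∠(j6.4 + 22) = arctan(6.4/22) = 16.22°
∠(j6.4 + 547) = arctan(6.4/547) = 0.67°
∠G(j6.4) = 3.05° + 0.57° − (42.85° + 30.19° + 16.22° + 0.67°) = -86.30°

-86°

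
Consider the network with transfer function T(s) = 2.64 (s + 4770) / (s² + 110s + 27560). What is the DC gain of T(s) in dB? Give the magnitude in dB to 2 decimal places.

T(0) = 2.64 × 4770 / 27560 = 0.45692
20 log₁₀(0.45692) = -6.803 dB

-6.80 dB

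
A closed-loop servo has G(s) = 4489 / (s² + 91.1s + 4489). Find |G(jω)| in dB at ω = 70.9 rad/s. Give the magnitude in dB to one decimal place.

|(j70.9)² + 91.1(j70.9) + 4489| = |-537.81 + j6459| = 6481
|G(j70.9)| = 4489 / 6481 = 0.6926
20 log₁₀(0.6926) = -3.19 dB

-3.2 dB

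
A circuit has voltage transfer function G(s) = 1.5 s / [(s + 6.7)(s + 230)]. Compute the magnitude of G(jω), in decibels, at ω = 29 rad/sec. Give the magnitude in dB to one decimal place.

-44.0 dB

|j29| = 29
|j29 + 6.7| = √(29² + 6.7²) = 29.76
|j29 + 230| = √(29² + 230²) = 231.8
|G(j29)| = 1.5 × 29 / (29.76 × 231.8) = 0.0063044
20 log₁₀(0.0063044) = -44.01 dB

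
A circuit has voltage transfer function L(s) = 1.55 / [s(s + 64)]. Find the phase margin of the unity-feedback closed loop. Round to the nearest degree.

Gain crossover: |L(jω)| = 1 at ω ≈ 0.0242 rad s⁻¹.
∠L(j0.0242) = −90° − arctan(0.0242/64) ≈ -90.02°
PM = 180° + (-90.02°) = 89.98°

90°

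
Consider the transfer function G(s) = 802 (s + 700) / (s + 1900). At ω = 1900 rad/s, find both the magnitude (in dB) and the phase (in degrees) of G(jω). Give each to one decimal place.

|j1900 + 700| = √(1900² + 700²) = 2025
|j1900 + 1900| = √(1900² + 1900²) = 2687
|G(j1900)| = 802 × 2025 / 2687 = 604.36
20 log₁₀(604.36) = 55.63 dB
∠(j1900 + 700) = arctan(1900/700) = 69.78°
∠(j1900 + 1900) = arctan(1900/1900) = 45.00°
∠G(j1900) = 69.78° − 45.00° = 24.78°

|G| = 55.6 dB, ∠G = 24.8°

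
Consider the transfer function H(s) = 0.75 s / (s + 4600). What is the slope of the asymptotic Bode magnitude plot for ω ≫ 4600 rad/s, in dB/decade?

0 dB/decade

With 1 zero and 1 pole, the high-frequency asymptotic slope is 20 × (1 − 1) = 0 dB/decade.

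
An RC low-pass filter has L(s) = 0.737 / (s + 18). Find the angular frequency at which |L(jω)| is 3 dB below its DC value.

18 rad/sec

For a single-pole low-pass, the −3 dB point is at the pole: ω = 18 rad/sec.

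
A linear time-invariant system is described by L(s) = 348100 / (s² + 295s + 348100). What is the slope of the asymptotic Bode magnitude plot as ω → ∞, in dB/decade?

With 0 zeros and 2 poles, the high-frequency asymptotic slope is 20 × (0 − 2) = -40 dB/decade.

-40 dB/decade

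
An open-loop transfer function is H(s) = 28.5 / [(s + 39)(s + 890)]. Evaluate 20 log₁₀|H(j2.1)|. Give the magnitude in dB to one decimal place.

-61.7 dB

|j2.1 + 39| = √(2.1² + 39²) = 39.06
|j2.1 + 890| = √(2.1² + 890²) = 890
|H(j2.1)| = 28.5 / (39.06 × 890) = 0.0008199
20 log₁₀(0.0008199) = -61.72 dB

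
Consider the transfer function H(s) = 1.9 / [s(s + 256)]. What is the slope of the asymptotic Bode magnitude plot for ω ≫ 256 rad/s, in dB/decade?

-40 dB/decade

With 0 zeros and 2 poles, the high-frequency asymptotic slope is 20 × (0 − 2) = -40 dB/decade.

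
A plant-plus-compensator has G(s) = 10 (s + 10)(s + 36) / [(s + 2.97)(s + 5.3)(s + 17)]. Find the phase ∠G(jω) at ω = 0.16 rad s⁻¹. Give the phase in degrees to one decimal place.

-4.2°

∠(j0.16 + 10) = arctan(0.16/10) = 0.92°
∠(j0.16 + 36) = arctan(0.16/36) = 0.25°
∠(j0.16 + 2.97) = arctan(0.16/2.97) = 3.08°
∠(j0.16 + 5.3) = arctan(0.16/5.3) = 1.73°
∠(j0.16 + 17) = arctan(0.16/17) = 0.54°
∠G(j0.16) = 0.92° + 0.25° − (3.08° + 1.73° + 0.54°) = -4.18°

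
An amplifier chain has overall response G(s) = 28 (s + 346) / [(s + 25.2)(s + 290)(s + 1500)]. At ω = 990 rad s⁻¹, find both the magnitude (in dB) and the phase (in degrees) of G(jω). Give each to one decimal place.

|j990 + 346| = √(990² + 346²) = 1049
|j990 + 25.2| = √(990² + 25.2²) = 990.3
|j990 + 290| = √(990² + 290²) = 1032
|j990 + 1500| = √(990² + 1500²) = 1797
|G(j990)| = 28 × 1049 / (990.3 × 1032 × 1797) = 1.5993e-05
20 log₁₀(1.5993e-05) = -95.92 dB
∠(j990 + 346) = arctan(990/346) = 70.74°
∠(j990 + 25.2) = arctan(990/25.2) = 88.54°
∠(j990 + 290) = arctan(990/290) = 73.67°
∠(j990 + 1500) = arctan(990/1500) = 33.42°
∠G(j990) = 70.74° − (88.54° + 73.67° + 33.42°) = -124.90°

|G| = -95.9 dB, ∠G = -124.9°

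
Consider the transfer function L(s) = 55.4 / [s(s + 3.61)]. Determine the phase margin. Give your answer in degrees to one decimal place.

Gain crossover: |L(jω)| = 1 at ω ≈ 7.02 rad/s.
∠L(j7.02) = −90° − arctan(7.02/3.61) ≈ -152.78°
PM = 180° + (-152.78°) = 27.22°

27.2°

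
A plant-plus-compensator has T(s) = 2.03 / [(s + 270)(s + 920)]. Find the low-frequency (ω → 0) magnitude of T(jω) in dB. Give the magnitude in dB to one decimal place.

-101.8 dB

T(0) = 2.03 / (270 × 920) = 8.1723e-06
20 log₁₀(8.1723e-06) = -101.75 dB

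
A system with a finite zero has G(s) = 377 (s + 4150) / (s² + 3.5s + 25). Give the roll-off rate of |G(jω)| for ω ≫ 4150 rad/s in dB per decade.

-20 dB/decade

With 1 zero and 2 poles, the high-frequency asymptotic slope is 20 × (1 − 2) = -20 dB/decade.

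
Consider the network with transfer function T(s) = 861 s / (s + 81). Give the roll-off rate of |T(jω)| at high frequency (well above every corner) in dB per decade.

With 1 zero and 1 pole, the high-frequency asymptotic slope is 20 × (1 − 1) = 0 dB/decade.

0 dB/decade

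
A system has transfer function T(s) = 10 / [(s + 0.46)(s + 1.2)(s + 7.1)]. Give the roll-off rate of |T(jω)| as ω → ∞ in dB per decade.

With 0 zeros and 3 poles, the high-frequency asymptotic slope is 20 × (0 − 3) = -60 dB/decade.

-60 dB/decade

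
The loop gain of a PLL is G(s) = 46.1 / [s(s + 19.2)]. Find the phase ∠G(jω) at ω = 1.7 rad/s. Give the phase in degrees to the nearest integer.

∠(j1.7 + 19.2) = arctan(1.7/19.2) = 5.06°
∠(j1.7) = 90.00°
∠G(j1.7) = − (5.06° + 90.00°) = -95.06°

-95°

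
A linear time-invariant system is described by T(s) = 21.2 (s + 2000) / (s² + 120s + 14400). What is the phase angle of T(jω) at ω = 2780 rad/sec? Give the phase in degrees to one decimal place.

∠(j2780 + 2000) = arctan(2780/2000) = 54.27°
∠[(j2780)² + 120(j2780) + 14400] = ∠[-7.714e+06 + j3.336e+05] = 177.52°
∠T(j2780) = 54.27° − 177.52° = -123.26°

-123.3 deg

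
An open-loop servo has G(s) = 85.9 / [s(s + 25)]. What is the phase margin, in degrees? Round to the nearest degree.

82°

Gain crossover: |G(jω)| = 1 at ω ≈ 3.4 rad s⁻¹.
∠G(j3.4) = −90° − arctan(3.4/25) ≈ -97.76°
PM = 180° + (-97.76°) = 82.24°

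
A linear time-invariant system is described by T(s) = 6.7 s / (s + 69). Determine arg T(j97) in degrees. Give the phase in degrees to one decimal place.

35.4°

∠(j97) = 90.00°
∠(j97 + 69) = arctan(97/69) = 54.57°
∠T(j97) = 90.00° − 54.57° = 35.43°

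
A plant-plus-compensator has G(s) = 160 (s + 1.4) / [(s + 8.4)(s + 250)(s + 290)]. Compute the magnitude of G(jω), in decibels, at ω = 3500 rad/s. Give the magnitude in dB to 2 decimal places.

|j3500 + 1.4| = √(3500² + 1.4²) = 3500
|j3500 + 8.4| = √(3500² + 8.4²) = 3500
|j3500 + 250| = √(3500² + 250²) = 3509
|j3500 + 290| = √(3500² + 290²) = 3512
|G(j3500)| = 160 × 3500 / (3500 × 3509 × 3512) = 1.2984e-05
20 log₁₀(1.2984e-05) = -97.732 dB

-97.73 dB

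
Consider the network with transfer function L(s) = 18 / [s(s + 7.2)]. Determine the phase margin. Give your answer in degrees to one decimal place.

Gain crossover: |L(jω)| = 1 at ω ≈ 2.37 rad s⁻¹.
∠L(j2.37) = −90° − arctan(2.37/7.2) ≈ -108.25°
PM = 180° + (-108.25°) = 71.75°

71.7°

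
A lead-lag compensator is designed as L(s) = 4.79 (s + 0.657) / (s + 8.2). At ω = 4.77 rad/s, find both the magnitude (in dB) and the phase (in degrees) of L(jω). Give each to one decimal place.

|j4.77 + 0.657| = √(4.77² + 0.657²) = 4.815
|j4.77 + 8.2| = √(4.77² + 8.2²) = 9.486
|L(j4.77)| = 4.79 × 4.815 / 9.486 = 2.4313
20 log₁₀(2.4313) = 7.72 dB
∠(j4.77 + 0.657) = arctan(4.77/0.657) = 82.16°
∠(j4.77 + 8.2) = arctan(4.77/8.2) = 30.19°
∠L(j4.77) = 82.16° − 30.19° = 51.97°

|L| = 7.7 dB, ∠L = 52.0°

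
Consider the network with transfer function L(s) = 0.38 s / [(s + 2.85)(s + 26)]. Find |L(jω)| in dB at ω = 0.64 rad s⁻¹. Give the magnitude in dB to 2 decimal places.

|j0.64| = 0.64
|j0.64 + 2.85| = √(0.64² + 2.85²) = 2.921
|j0.64 + 26| = √(0.64² + 26²) = 26.01
|L(j0.64)| = 0.38 × 0.64 / (2.921 × 26.01) = 0.0032013
20 log₁₀(0.0032013) = -49.893 dB

-49.89 dB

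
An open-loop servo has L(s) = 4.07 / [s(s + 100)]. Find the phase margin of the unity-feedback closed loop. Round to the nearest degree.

Gain crossover: |L(jω)| = 1 at ω ≈ 0.0407 rad s⁻¹.
∠L(j0.0407) = −90° − arctan(0.0407/100) ≈ -90.02°
PM = 180° + (-90.02°) = 89.98°

90°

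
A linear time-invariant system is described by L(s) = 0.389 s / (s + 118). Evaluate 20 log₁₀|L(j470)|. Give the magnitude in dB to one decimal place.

-8.5 dB

|j470| = 470
|j470 + 118| = √(470² + 118²) = 484.6
|L(j470)| = 0.389 × 470 / 484.6 = 0.37729
20 log₁₀(0.37729) = -8.47 dB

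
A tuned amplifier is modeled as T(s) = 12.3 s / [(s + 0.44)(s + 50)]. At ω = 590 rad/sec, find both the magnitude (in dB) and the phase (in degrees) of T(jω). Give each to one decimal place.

|j590| = 590
|j590 + 0.44| = √(590² + 0.44²) = 590
|j590 + 50| = √(590² + 50²) = 592.1
|T(j590)| = 12.3 × 590 / (590 × 592.1) = 0.020773
20 log₁₀(0.020773) = -33.65 dB
∠(j590) = 90.00°
∠(j590 + 0.44) = arctan(590/0.44) = 89.96°
∠(j590 + 50) = arctan(590/50) = 85.16°
∠T(j590) = 90.00° − (89.96° + 85.16°) = -85.11°

|T| = -33.7 dB, ∠T = -85.1°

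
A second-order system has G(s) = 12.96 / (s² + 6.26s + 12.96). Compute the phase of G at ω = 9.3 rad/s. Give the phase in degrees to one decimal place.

-141.6°

∠[(j9.3)² + 6.26(j9.3) + 12.96] = ∠[-73.53 + j58.218] = 141.63°
∠G(j9.3) = −141.63° = -141.63°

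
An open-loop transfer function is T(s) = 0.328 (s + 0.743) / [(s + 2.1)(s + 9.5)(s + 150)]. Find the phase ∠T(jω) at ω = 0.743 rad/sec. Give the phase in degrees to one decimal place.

20.8 deg

∠(j0.743 + 0.743) = arctan(0.743/0.743) = 45.00°
∠(j0.743 + 2.1) = arctan(0.743/2.1) = 19.48°
∠(j0.743 + 9.5) = arctan(0.743/9.5) = 4.47°
∠(j0.743 + 150) = arctan(0.743/150) = 0.28°
∠T(j0.743) = 45.00° − (19.48° + 4.47° + 0.28°) = 20.76°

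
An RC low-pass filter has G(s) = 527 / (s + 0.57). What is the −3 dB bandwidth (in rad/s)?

For a single-pole low-pass, the −3 dB point is at the pole: ω = 0.57 rad/s.

0.57 rad/s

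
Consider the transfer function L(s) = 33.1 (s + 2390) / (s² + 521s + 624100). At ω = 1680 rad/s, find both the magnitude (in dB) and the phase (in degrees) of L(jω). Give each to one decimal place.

|j1680 + 2390| = √(1680² + 2390²) = 2921
|(j1680)² + 521(j1680) + 624100| = |-2.1983e+06 + j8.7528e+05| = 2.366e+06
|L(j1680)| = 33.1 × 2921 / 2.366e+06 = 0.040867
20 log₁₀(0.040867) = -27.77 dB
∠(j1680 + 2390) = arctan(1680/2390) = 35.10°
∠[(j1680)² + 521(j1680) + 624100] = ∠[-2.1983e+06 + j8.7528e+05] = 158.29°
∠L(j1680) = 35.10° − 158.29° = -123.18°

|L| = -27.8 dB, ∠L = -123.2 deg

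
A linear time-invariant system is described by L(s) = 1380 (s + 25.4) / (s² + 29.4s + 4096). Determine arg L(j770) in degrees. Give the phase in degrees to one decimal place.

-89.7°

∠(j770 + 25.4) = arctan(770/25.4) = 88.11°
∠[(j770)² + 29.4(j770) + 4096] = ∠[-5.888e+05 + j22638] = 177.80°
∠L(j770) = 88.11° − 177.80° = -89.69°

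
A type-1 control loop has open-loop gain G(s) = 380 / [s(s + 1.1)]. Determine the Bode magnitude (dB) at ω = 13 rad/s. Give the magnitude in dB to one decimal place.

7.0 dB

|j13 + 1.1| = √(13² + 1.1²) = 13.05
|j13| = 13
|G(j13)| = 380 / (13.05 × 13) = 2.2405
20 log₁₀(2.2405) = 7.01 dB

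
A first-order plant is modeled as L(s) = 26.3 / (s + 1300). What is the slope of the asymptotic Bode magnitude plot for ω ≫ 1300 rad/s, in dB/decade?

-20 dB/decade

With 0 zeros and 1 pole, the high-frequency asymptotic slope is 20 × (0 − 1) = -20 dB/decade.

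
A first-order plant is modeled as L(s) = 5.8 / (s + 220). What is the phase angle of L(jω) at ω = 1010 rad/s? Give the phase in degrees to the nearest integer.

-78°

∠(j1010 + 220) = arctan(1010/220) = 77.71°
∠L(j1010) = −77.71° = -77.71°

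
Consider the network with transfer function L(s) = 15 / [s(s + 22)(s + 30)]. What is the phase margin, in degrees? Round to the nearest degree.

Gain crossover: |L(jω)| = 1 at ω ≈ 0.0227 rad/s.
∠L(j0.0227) = −90° − arctan(0.0227/22) − arctan(0.0227/30) ≈ -90.10°
PM = 180° + (-90.10°) = 89.90°

90 deg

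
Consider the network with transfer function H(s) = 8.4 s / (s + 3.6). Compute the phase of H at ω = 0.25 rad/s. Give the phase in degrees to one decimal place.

86.0°

∠(j0.25) = 90.00°
∠(j0.25 + 3.6) = arctan(0.25/3.6) = 3.97°
∠H(j0.25) = 90.00° − 3.97° = 86.03°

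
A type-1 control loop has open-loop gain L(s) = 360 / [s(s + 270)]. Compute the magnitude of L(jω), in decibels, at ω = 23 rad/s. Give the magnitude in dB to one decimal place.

|j23 + 270| = √(23² + 270²) = 271
|j23| = 23
|L(j23)| = 360 / (271 × 23) = 0.057762
20 log₁₀(0.057762) = -24.77 dB

-24.8 dB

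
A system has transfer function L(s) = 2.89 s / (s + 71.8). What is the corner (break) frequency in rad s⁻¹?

The single real pole at s = −71.8 gives a corner at ω = 71.8 rad s⁻¹.

71.8 rad s⁻¹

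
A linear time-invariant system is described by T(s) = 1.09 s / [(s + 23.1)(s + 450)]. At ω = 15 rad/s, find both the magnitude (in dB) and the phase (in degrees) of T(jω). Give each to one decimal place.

|j15| = 15
|j15 + 23.1| = √(15² + 23.1²) = 27.54
|j15 + 450| = √(15² + 450²) = 450.2
|T(j15)| = 1.09 × 15 / (27.54 × 450.2) = 0.0013184
20 log₁₀(0.0013184) = -57.60 dB
∠(j15) = 90.00°
∠(j15 + 23.1) = arctan(15/23.1) = 33.00°
∠(j15 + 450) = arctan(15/450) = 1.91°
∠T(j15) = 90.00° − (33.00° + 1.91°) = 55.09°

|T| = -57.6 dB, ∠T = 55.1°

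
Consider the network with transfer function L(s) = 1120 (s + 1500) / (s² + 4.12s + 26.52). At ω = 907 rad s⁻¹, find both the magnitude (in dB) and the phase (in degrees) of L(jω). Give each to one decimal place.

|L| = 7.6 dB, ∠L = -148.6°

|j907 + 1500| = √(907² + 1500²) = 1753
|(j907)² + 4.12(j907) + 26.52| = |-8.2262e+05 + j3736.8| = 8.226e+05
|L(j907)| = 1120 × 1753 / 8.226e+05 = 2.3865
20 log₁₀(2.3865) = 7.56 dB
∠(j907 + 1500) = arctan(907/1500) = 31.16°
∠[(j907)² + 4.12(j907) + 26.52] = ∠[-8.2262e+05 + j3736.8] = 179.74°
∠L(j907) = 31.16° − 179.74° = -148.58°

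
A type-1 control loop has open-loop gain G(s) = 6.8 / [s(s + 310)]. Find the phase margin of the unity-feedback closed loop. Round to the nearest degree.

90°

Gain crossover: |G(jω)| = 1 at ω ≈ 0.0219 rad/sec.
∠G(j0.0219) = −90° − arctan(0.0219/310) ≈ -90.00°
PM = 180° + (-90.00°) = 90.00°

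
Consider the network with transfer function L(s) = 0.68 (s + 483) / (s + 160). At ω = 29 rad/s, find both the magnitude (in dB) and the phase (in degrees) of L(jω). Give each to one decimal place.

|j29 + 483| = √(29² + 483²) = 483.9
|j29 + 160| = √(29² + 160²) = 162.6
|L(j29)| = 0.68 × 483.9 / 162.6 = 2.0235
20 log₁₀(2.0235) = 6.12 dB
∠(j29 + 483) = arctan(29/483) = 3.44°
∠(j29 + 160) = arctan(29/160) = 10.27°
∠L(j29) = 3.44° − 10.27° = -6.84°

|L| = 6.1 dB, ∠L = -6.8°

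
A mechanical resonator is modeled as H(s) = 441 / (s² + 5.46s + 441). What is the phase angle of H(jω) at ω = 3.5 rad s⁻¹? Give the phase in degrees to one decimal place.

∠[(j3.5)² + 5.46(j3.5) + 441] = ∠[428.75 + j19.11] = 2.55°
∠H(j3.5) = −2.55° = -2.55°

-2.6 deg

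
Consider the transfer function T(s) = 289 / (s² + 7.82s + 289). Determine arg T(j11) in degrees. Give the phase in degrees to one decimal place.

-27.1°

∠[(j11)² + 7.82(j11) + 289] = ∠[168 + j86.02] = 27.11°
∠T(j11) = −27.11° = -27.11°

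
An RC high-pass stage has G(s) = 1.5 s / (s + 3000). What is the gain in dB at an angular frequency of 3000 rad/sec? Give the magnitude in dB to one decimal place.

|j3000| = 3000
|j3000 + 3000| = √(3000² + 3000²) = 4243
|G(j3000)| = 1.5 × 3000 / 4243 = 1.0607
20 log₁₀(1.0607) = 0.51 dB

0.5 dB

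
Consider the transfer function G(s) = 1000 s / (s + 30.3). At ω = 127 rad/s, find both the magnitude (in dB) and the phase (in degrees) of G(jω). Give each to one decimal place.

|G| = 59.8 dB, ∠G = 13.4°

|j127| = 127
|j127 + 30.3| = √(127² + 30.3²) = 130.6
|G(j127)| = 1000 × 127 / 130.6 = 972.7
20 log₁₀(972.7) = 59.76 dB
∠(j127) = 90.00°
∠(j127 + 30.3) = arctan(127/30.3) = 76.58°
∠G(j127) = 90.00° − 76.58° = 13.42°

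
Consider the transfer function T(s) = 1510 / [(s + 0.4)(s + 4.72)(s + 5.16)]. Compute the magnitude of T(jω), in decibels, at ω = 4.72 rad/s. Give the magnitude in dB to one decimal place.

16.7 dB

|j4.72 + 0.4| = √(4.72² + 0.4²) = 4.737
|j4.72 + 4.72| = √(4.72² + 4.72²) = 6.675
|j4.72 + 5.16| = √(4.72² + 5.16²) = 6.993
|T(j4.72)| = 1510 / (4.737 × 6.675 × 6.993) = 6.8289
20 log₁₀(6.8289) = 16.69 dB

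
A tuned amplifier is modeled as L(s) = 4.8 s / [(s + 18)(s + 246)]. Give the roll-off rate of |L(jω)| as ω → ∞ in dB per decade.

With 1 zero and 2 poles, the high-frequency asymptotic slope is 20 × (1 − 2) = -20 dB/decade.

-20 dB/decade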